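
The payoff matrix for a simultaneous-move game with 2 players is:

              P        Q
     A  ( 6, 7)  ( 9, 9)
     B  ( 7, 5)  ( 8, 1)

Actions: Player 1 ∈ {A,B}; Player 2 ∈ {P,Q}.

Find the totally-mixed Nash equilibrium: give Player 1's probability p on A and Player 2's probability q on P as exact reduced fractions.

(p,q) = (2/3, 1/2)

P1 indiff ⇒ q·6+(1-q)·9 = q·7+(1-q)·8 ⇒ q(-1) = (1-q)(-1) ⇒ q = 1/2
P2 indiff ⇒ p·7+(1-p)·5 = p·9+(1-p)·1 ⇒ p(-2) = (1-p)(-4) ⇒ p = 2/3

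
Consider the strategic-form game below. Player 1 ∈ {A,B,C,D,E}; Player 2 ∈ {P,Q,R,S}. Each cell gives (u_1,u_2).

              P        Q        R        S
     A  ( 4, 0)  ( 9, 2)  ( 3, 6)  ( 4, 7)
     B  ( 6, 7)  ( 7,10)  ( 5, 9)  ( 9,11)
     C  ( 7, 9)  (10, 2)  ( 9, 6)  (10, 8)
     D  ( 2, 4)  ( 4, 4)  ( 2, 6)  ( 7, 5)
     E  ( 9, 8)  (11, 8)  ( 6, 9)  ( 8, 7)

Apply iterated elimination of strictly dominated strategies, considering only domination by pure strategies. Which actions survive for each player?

P1 drop A (C beats it: P:7>4 Q:10>9 R:9>3 S:10>4)
P1 drop B (C beats it: P:7>6 Q:10>7 R:9>5 S:10>9)
P1 drop D (C beats it: P:7>2 Q:10>4 R:9>2 S:10>7)
P2 drop Q (R beats it: C:6>2 E:9>8)
P2 drop S (P beats it: C:9>8 E:8>7)
P1→{C,E} P2→{P,R}

IESDS → P1:{C,E} P2:{P,R}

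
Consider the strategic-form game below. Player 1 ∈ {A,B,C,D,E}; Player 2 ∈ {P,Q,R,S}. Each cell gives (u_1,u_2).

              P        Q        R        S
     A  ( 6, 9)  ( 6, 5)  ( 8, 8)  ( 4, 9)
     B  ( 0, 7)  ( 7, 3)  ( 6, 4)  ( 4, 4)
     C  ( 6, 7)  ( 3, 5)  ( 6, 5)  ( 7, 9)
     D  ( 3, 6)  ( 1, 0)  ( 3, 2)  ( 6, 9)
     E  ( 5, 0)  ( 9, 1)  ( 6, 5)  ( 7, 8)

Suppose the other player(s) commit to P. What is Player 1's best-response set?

u_1(A vs P) = 6
u_1(B vs P) = 0
u_1(C vs P) = 6
u_1(D vs P) = 3
u_1(E vs P) = 5
max payoff 6 at {A,C}

argmax u_1 = {A,C}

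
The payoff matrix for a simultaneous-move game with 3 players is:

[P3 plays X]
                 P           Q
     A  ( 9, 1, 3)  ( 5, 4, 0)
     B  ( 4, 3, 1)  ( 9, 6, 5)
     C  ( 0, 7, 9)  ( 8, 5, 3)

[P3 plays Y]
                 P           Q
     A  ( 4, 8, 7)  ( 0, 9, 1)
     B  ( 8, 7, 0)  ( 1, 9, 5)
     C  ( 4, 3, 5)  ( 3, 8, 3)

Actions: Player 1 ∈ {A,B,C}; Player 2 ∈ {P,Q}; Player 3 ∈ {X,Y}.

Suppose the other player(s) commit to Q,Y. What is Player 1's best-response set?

u_1(A vs Q,Y) = 0
u_1(B vs Q,Y) = 1
u_1(C vs Q,Y) = 3
max payoff 3 at {C}

BR_1 = {C}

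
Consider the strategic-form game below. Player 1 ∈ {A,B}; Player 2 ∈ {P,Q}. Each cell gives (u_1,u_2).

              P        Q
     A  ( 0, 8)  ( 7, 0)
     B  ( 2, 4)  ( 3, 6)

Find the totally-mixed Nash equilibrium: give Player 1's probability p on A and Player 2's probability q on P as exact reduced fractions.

P1 indiff ⇒ q·0+(1-q)·7 = q·2+(1-q)·3 ⇒ q(-2) = (1-q)(-4) ⇒ q = 2/3
P2 indiff ⇒ p·8+(1-p)·4 = p·0+(1-p)·6 ⇒ p(8) = (1-p)(2) ⇒ p = 1/5

(p,q) = (1/5, 2/3)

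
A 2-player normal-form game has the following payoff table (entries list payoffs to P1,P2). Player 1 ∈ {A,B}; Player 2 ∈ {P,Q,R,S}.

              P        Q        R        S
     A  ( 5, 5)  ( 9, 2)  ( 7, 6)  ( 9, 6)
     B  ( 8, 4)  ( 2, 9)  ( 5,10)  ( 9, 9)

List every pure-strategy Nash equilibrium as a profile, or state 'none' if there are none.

(A,P): not NE [P1→B gives 8>5; P2→S gives 6>5]
(A,Q): not NE [P2→S gives 6>2]
(A,R): NE
(A,S): NE
(B,P): not NE [P2→R gives 10>4]
(B,Q): not NE [P1→A gives 9>2; P2→R gives 10>9]
(B,R): not NE [P1→A gives 7>5]
(B,S): not NE [P2→R gives 10>9]

Nash profiles: (A,R), (A,S)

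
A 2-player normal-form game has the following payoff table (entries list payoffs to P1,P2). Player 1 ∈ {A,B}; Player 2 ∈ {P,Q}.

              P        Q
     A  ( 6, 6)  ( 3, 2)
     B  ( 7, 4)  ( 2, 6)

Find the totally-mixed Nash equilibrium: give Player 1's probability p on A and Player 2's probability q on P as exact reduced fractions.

P1 indiff ⇒ q·6+(1-q)·3 = q·7+(1-q)·2 ⇒ q(-1) = (1-q)(-1) ⇒ q = 1/2
P2 indiff ⇒ p·6+(1-p)·4 = p·2+(1-p)·6 ⇒ p(4) = (1-p)(2) ⇒ p = 1/3

p=1/3, q=1/2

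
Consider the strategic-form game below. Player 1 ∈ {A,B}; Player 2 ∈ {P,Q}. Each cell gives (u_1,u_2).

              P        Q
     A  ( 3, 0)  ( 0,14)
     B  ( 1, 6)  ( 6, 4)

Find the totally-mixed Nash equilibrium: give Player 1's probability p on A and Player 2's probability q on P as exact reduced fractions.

P1 indiff ⇒ q·3+(1-q)·0 = q·1+(1-q)·6 ⇒ q(2) = (1-q)(6) ⇒ q = 3/4
P2 indiff ⇒ p·0+(1-p)·6 = p·14+(1-p)·4 ⇒ p(-14) = (1-p)(-2) ⇒ p = 1/8

(p,q) = (1/8, 3/4)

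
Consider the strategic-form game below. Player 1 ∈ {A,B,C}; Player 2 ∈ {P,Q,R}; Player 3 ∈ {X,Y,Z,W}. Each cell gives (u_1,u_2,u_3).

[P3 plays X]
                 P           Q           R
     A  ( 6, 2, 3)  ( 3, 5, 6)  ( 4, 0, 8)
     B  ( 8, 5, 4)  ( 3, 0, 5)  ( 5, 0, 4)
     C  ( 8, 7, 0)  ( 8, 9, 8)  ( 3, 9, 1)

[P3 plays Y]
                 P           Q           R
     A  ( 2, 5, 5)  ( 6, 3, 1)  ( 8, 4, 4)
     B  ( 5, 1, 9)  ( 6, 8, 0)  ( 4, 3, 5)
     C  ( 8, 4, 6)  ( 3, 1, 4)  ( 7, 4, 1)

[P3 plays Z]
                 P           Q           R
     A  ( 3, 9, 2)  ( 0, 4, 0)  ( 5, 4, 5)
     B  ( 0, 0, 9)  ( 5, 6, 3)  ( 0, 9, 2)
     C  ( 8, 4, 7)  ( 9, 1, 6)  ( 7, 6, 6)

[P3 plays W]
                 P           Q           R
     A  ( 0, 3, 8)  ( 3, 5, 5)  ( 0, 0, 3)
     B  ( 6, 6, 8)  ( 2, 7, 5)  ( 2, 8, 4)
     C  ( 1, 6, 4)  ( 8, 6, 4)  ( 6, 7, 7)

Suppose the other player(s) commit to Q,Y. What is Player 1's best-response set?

BR_1 = {A,B}

u_1(A vs Q,Y) = 6
u_1(B vs Q,Y) = 6
u_1(C vs Q,Y) = 3
max payoff 6 at {A,B}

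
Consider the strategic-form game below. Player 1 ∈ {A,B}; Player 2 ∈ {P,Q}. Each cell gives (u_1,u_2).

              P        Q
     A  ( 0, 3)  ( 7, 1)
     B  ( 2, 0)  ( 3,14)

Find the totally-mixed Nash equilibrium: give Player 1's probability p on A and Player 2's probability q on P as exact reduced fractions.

(p,q) = (7/8, 2/3)

P1 indiff ⇒ q·0+(1-q)·7 = q·2+(1-q)·3 ⇒ q(-2) = (1-q)(-4) ⇒ q = 2/3
P2 indiff ⇒ p·3+(1-p)·0 = p·1+(1-p)·14 ⇒ p(2) = (1-p)(14) ⇒ p = 7/8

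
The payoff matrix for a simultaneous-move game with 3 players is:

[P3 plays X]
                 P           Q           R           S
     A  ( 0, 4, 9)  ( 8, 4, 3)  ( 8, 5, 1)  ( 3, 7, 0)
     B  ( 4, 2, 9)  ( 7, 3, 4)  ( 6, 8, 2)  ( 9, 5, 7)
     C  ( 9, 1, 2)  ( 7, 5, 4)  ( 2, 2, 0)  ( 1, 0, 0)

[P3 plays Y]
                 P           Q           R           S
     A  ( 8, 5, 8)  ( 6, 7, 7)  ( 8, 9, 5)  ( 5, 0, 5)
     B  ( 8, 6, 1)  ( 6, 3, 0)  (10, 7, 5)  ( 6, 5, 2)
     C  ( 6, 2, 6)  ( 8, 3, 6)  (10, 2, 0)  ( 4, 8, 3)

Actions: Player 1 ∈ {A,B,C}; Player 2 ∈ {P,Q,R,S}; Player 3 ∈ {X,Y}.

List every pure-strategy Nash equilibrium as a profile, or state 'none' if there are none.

Nash profiles: (B,R,Y)

(A,P,X): not NE [P1→C gives 9>0; P2→S gives 7>4]
(A,P,Y): not NE [P2→R gives 9>5; P3→X gives 9>8]
(A,Q,X): not NE [P2→S gives 7>4; P3→Y gives 7>3]
(A,Q,Y): not NE [P1→C gives 8>6; P2→R gives 9>7]
(A,R,X): not NE [P2→S gives 7>5; P3→Y gives 5>1]
(A,R,Y): not NE [P1→C gives 10>8]
(A,S,X): not NE [P1→B gives 9>3; P3→Y gives 5>0]
(A,S,Y): not NE [P1→B gives 6>5; P2→R gives 9>0]
(B,P,X): not NE [P1→C gives 9>4; P2→R gives 8>2]
(B,P,Y): not NE [P2→R gives 7>6; P3→X gives 9>1]
(B,Q,X): not NE [P1→A gives 8>7; P2→R gives 8>3]
(B,Q,Y): not NE [P1→C gives 8>6; P2→R gives 7>3; P3→X gives 4>0]
(B,R,X): not NE [P1→A gives 8>6; P3→Y gives 5>2]
(B,R,Y): NE
(B,S,X): not NE [P2→R gives 8>5]
(B,S,Y): not NE [P2→R gives 7>5; P3→X gives 7>2]
(C,P,X): not NE [P2→Q gives 5>1; P3→Y gives 6>2]
(C,P,Y): not NE [P1→B gives 8>6; P2→S gives 8>2]
(C,Q,X): not NE [P1→A gives 8>7; P3→Y gives 6>4]
(C,Q,Y): not NE [P2→S gives 8>3]
(C,R,X): not NE [P1→A gives 8>2; P2→Q gives 5>2]
(C,R,Y): not NE [P2→S gives 8>2]
(C,S,X): not NE [P1→B gives 9>1; P2→Q gives 5>0; P3→Y gives 3>0]
(C,S,Y): not NE [P1→B gives 6>4]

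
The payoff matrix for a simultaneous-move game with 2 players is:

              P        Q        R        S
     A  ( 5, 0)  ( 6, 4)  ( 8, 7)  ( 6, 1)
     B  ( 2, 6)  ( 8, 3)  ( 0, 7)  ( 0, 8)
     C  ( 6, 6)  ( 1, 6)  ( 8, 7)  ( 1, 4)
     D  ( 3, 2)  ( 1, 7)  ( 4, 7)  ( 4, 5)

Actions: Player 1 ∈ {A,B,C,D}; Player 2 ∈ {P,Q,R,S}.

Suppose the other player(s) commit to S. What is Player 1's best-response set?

u_1(A vs S) = 6
u_1(B vs S) = 0
u_1(C vs S) = 1
u_1(D vs S) = 4
max payoff 6 at {A}

P1 best: {A}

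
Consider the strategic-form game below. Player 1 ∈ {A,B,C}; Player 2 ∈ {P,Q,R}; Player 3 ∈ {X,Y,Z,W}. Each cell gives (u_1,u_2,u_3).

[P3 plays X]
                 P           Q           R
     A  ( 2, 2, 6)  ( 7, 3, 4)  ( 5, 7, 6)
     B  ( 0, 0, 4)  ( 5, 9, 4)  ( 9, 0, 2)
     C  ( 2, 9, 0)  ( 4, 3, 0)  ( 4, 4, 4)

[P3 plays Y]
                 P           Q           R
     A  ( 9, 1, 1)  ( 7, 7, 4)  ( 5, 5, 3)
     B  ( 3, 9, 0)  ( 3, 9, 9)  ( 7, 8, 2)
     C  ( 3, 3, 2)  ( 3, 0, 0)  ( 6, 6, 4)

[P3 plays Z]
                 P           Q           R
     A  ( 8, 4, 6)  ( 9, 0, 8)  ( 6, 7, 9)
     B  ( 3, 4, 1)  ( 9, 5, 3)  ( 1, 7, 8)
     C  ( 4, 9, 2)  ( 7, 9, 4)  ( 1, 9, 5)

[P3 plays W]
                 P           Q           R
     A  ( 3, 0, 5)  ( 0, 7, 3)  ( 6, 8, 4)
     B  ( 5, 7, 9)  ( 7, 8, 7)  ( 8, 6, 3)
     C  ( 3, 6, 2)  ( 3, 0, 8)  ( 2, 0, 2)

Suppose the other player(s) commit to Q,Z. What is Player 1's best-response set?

BR_1 = {A,B}

u_1(A vs Q,Z) = 9
u_1(B vs Q,Z) = 9
u_1(C vs Q,Z) = 7
max payoff 9 at {A,B}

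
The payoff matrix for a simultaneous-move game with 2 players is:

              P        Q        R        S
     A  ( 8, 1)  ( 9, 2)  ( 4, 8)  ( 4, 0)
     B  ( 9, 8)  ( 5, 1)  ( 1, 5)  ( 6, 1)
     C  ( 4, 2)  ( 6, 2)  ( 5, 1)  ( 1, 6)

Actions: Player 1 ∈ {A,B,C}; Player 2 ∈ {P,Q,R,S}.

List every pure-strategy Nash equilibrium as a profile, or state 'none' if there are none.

Nash profiles: (B,P)

(A,P): not NE [P1→B gives 9>8; P2→R gives 8>1]
(A,Q): not NE [P2→R gives 8>2]
(A,R): not NE [P1→C gives 5>4]
(A,S): not NE [P1→B gives 6>4; P2→R gives 8>0]
(B,P): NE
(B,Q): not NE [P1→A gives 9>5; P2→P gives 8>1]
(B,R): not NE [P1→C gives 5>1; P2→P gives 8>5]
(B,S): not NE [P2→P gives 8>1]
(C,P): not NE [P1→B gives 9>4; P2→S gives 6>2]
(C,Q): not NE [P1→A gives 9>6; P2→S gives 6>2]
(C,R): not NE [P2→S gives 6>1]
(C,S): not NE [P1→B gives 6>1]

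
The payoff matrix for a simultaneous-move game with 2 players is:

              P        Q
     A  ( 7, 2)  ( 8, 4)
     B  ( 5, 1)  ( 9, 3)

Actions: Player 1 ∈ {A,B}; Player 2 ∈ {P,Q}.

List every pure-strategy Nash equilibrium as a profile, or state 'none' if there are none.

(A,P): not NE [P2→Q gives 4>2]
(A,Q): not NE [P1→B gives 9>8]
(B,P): not NE [P1→A gives 7>5; P2→Q gives 3>1]
(B,Q): NE

Nash profiles: (B,Q)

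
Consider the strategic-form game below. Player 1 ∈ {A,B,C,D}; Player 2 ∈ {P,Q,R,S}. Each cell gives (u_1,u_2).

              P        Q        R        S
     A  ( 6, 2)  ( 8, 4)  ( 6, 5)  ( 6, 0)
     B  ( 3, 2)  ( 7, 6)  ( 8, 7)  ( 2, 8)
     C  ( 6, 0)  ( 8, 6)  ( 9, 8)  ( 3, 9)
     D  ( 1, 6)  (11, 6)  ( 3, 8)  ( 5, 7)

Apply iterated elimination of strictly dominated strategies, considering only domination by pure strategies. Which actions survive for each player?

P1 drop B (C beats it: P:6>3 Q:8>7 R:9>8 S:3>2)
P2 drop P (R beats it: A:5>2 C:8>0 D:8>6)
P2 drop Q (R beats it: A:5>4 C:8>6 D:8>6)
P1 drop D (A beats it: R:6>3 S:6>5)
P1→{A,C} P2→{R,S}

Survivors P1:{A,C} P2:{R,S}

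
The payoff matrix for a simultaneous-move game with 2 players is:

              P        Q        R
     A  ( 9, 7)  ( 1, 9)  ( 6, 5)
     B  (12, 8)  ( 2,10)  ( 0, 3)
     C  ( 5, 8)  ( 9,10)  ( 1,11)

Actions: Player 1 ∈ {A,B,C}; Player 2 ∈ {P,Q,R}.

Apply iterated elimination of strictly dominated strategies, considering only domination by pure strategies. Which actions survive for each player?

P2 drop P (Q beats it: A:9>7 B:10>8 C:10>8)
P1 drop B (C beats it: Q:9>2 R:1>0)
P1→{A,C} P2→{Q,R}

IESDS → P1:{A,C} P2:{Q,R}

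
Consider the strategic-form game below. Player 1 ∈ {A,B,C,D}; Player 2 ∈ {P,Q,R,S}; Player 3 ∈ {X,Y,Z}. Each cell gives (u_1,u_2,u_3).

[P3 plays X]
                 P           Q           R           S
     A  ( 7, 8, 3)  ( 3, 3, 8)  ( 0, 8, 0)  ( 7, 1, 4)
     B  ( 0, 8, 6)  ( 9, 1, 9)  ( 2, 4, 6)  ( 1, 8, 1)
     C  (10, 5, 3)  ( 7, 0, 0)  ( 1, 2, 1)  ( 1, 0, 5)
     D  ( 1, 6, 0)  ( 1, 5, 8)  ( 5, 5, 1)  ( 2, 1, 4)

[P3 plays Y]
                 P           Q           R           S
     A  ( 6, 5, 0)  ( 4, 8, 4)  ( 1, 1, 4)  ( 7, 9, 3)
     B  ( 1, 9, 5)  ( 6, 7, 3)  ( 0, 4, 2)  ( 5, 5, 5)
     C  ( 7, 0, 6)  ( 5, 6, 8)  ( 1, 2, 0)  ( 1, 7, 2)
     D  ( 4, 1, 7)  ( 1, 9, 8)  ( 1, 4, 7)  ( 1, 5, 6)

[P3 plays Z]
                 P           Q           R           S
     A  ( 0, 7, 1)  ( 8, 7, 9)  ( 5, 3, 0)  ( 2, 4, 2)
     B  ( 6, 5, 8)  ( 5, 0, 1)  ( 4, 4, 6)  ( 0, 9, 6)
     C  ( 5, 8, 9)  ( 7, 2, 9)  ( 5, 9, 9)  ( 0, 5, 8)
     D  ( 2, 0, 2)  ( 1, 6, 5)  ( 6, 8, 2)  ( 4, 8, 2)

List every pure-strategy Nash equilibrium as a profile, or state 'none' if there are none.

NE set: (A,Q,Z)

(A,P,X): not NE [P1→C gives 10>7]
(A,P,Y): not NE [P1→C gives 7>6; P2→S gives 9>5; P3→X gives 3>0]
(A,P,Z): not NE [P1→B gives 6>0; P3→X gives 3>1]
(A,Q,X): not NE [P1→B gives 9>3; P2→R gives 8>3; P3→Z gives 9>8]
(A,Q,Y): not NE [P1→B gives 6>4; P2→S gives 9>8; P3→Z gives 9>4]
(A,Q,Z): NE
(A,R,X): not NE [P1→D gives 5>0; P3→Y gives 4>0]
(A,R,Y): not NE [P2→S gives 9>1]
(A,R,Z): not NE [P1→D gives 6>5; P2→Q gives 7>3; P3→Y gives 4>0]
(A,S,X): not NE [P2→R gives 8>1]
(A,S,Y): not NE [P3→X gives 4>3]
(A,S,Z): not NE [P1→D gives 4>2; P2→Q gives 7>4; P3→X gives 4>2]
(B,P,X): not NE [P1→C gives 10>0; P3→Z gives 8>6]
(B,P,Y): not NE [P1→C gives 7>1; P3→Z gives 8>5]
(B,P,Z): not NE [P2→S gives 9>5]
(B,Q,X): not NE [P2→S gives 8>1]
(B,Q,Y): not NE [P2→P gives 9>7; P3→X gives 9>3]
(B,Q,Z): not NE [P1→A gives 8>5; P2→S gives 9>0; P3→X gives 9>1]
(B,R,X): not NE [P1→D gives 5>2; P2→S gives 8>4]
(B,R,Y): not NE [P1→D gives 1>0; P2→P gives 9>4; P3→Z gives 6>2]
(B,R,Z): not NE [P1→D gives 6>4; P2→S gives 9>4]
(B,S,X): not NE [P1→A gives 7>1; P3→Z gives 6>1]
(B,S,Y): not NE [P1→A gives 7>5; P2→P gives 9>5; P3→Z gives 6>5]
(B,S,Z): not NE [P1→D gives 4>0]
(C,P,X): not NE [P3→Z gives 9>3]
(C,P,Y): not NE [P2→S gives 7>0; P3→Z gives 9>6]
(C,P,Z): not NE [P1→B gives 6>5; P2→R gives 9>8]
(C,Q,X): not NE [P1→B gives 9>7; P2→P gives 5>0; P3→Z gives 9>0]
(C,Q,Y): not NE [P1→B gives 6>5; P2→S gives 7>6; P3→Z gives 9>8]
(C,Q,Z): not NE [P1→A gives 8>7; P2→R gives 9>2]
(C,R,X): not NE [P1→D gives 5>1; P2→P gives 5>2; P3→Z gives 9>1]
(C,R,Y): not NE [P2→S gives 7>2; P3→Z gives 9>0]
(C,R,Z): not NE [P1→D gives 6>5]
(C,S,X): not NE [P1→A gives 7>1; P2→P gives 5>0; P3→Z gives 8>5]
(C,S,Y): not NE [P1→A gives 7>1; P3→Z gives 8>2]
(C,S,Z): not NE [P1→D gives 4>0; P2→R gives 9>5]
(D,P,X): not NE [P1→C gives 10>1; P3→Y gives 7>0]
(D,P,Y): not NE [P1→C gives 7>4; P2→Q gives 9>1]
(D,P,Z): not NE [P1→B gives 6>2; P2→S gives 8>0; P3→Y gives 7>2]
(D,Q,X): not NE [P1→B gives 9>1; P2→P gives 6>5]
(D,Q,Y): not NE [P1→B gives 6>1]
(D,Q,Z): not NE [P1→A gives 8>1; P2→S gives 8>6; P3→Y gives 8>5]
(D,R,X): not NE [P2→P gives 6>5; P3→Y gives 7>1]
(D,R,Y): not NE [P2→Q gives 9>4]
(D,R,Z): not NE [P3→Y gives 7>2]
(D,S,X): not NE [P1→A gives 7>2; P2→P gives 6>1; P3→Y gives 6>4]
(D,S,Y): not NE [P1→A gives 7>1; P2→Q gives 9>5]
(D,S,Z): not NE [P3→Y gives 6>2]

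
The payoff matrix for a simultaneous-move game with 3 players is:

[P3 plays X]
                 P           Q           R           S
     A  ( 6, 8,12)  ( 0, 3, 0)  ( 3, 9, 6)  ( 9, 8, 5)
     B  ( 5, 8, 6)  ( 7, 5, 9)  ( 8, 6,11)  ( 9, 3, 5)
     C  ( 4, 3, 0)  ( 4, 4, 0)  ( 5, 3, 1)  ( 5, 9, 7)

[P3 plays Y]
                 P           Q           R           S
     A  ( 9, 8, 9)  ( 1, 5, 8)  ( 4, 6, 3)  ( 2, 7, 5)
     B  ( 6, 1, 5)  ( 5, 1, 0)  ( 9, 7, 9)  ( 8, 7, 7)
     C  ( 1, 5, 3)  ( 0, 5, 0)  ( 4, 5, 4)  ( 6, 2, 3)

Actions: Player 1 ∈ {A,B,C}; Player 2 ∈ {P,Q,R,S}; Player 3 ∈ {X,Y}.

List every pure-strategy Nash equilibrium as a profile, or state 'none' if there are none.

(A,P,X): not NE [P2→R gives 9>8]
(A,P,Y): not NE [P3→X gives 12>9]
(A,Q,X): not NE [P1→B gives 7>0; P2→R gives 9>3; P3→Y gives 8>0]
(A,Q,Y): not NE [P1→B gives 5>1; P2→P gives 8>5]
(A,R,X): not NE [P1→B gives 8>3]
(A,R,Y): not NE [P1→B gives 9>4; P2→P gives 8>6; P3→X gives 6>3]
(A,S,X): not NE [P2→R gives 9>8]
(A,S,Y): not NE [P1→B gives 8>2; P2→P gives 8>7]
(B,P,X): not NE [P1→A gives 6>5]
(B,P,Y): not NE [P1→A gives 9>6; P2→S gives 7>1; P3→X gives 6>5]
(B,Q,X): not NE [P2→P gives 8>5]
(B,Q,Y): not NE [P2→S gives 7>1; P3→X gives 9>0]
(B,R,X): not NE [P2→P gives 8>6]
(B,R,Y): not NE [P3→X gives 11>9]
(B,S,X): not NE [P2→P gives 8>3; P3→Y gives 7>5]
(B,S,Y): NE
(C,P,X): not NE [P1→A gives 6>4; P2→S gives 9>3; P3→Y gives 3>0]
(C,P,Y): not NE [P1→A gives 9>1]
(C,Q,X): not NE [P1→B gives 7>4; P2→S gives 9>4]
(C,Q,Y): not NE [P1→B gives 5>0]
(C,R,X): not NE [P1→B gives 8>5; P2→S gives 9>3; P3→Y gives 4>1]
(C,R,Y): not NE [P1→B gives 9>4]
(C,S,X): not NE [P1→B gives 9>5]
(C,S,Y): not NE [P1→B gives 8>6; P2→R gives 5>2; P3→X gives 7>3]

NE set: (B,S,Y)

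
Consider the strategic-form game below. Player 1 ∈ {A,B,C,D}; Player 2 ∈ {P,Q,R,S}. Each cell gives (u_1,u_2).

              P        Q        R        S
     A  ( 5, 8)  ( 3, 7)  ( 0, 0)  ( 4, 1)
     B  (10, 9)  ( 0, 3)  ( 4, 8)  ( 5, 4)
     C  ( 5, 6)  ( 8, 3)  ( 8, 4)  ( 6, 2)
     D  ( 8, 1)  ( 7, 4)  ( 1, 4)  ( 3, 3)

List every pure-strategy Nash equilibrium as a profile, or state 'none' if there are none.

(A,P): not NE [P1→B gives 10>5]
(A,Q): not NE [P1→C gives 8>3; P2→P gives 8>7]
(A,R): not NE [P1→C gives 8>0; P2→P gives 8>0]
(A,S): not NE [P1→C gives 6>4; P2→P gives 8>1]
(B,P): NE
(B,Q): not NE [P1→C gives 8>0; P2→P gives 9>3]
(B,R): not NE [P1→C gives 8>4; P2→P gives 9>8]
(B,S): not NE [P1→C gives 6>5; P2→P gives 9>4]
(C,P): not NE [P1→B gives 10>5]
(C,Q): not NE [P2→P gives 6>3]
(C,R): not NE [P2→P gives 6>4]
(C,S): not NE [P2→P gives 6>2]
(D,P): not NE [P1→B gives 10>8; P2→R gives 4>1]
(D,Q): not NE [P1→C gives 8>7]
(D,R): not NE [P1→C gives 8>1]
(D,S): not NE [P1→C gives 6>3; P2→R gives 4>3]

NE set: (B,P)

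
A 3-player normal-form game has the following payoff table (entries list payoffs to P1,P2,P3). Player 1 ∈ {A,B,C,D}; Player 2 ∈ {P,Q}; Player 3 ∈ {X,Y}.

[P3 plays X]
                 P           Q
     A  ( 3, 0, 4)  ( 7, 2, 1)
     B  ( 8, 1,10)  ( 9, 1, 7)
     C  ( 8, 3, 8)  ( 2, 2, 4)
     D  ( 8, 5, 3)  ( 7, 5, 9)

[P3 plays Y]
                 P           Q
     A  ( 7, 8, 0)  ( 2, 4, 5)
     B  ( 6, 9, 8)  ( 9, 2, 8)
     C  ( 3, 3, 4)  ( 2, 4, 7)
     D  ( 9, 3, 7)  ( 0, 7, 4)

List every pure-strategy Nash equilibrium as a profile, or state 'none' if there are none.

Nash profiles: (B,P,X), (C,P,X)

(A,P,X): not NE [P1→D gives 8>3; P2→Q gives 2>0]
(A,P,Y): not NE [P1→D gives 9>7; P3→X gives 4>0]
(A,Q,X): not NE [P1→B gives 9>7; P3→Y gives 5>1]
(A,Q,Y): not NE [P1→B gives 9>2; P2→P gives 8>4]
(B,P,X): NE
(B,P,Y): not NE [P1→D gives 9>6; P3→X gives 10>8]
(B,Q,X): not NE [P3→Y gives 8>7]
(B,Q,Y): not NE [P2→P gives 9>2]
(C,P,X): NE
(C,P,Y): not NE [P1→D gives 9>3; P2→Q gives 4>3; P3→X gives 8>4]
(C,Q,X): not NE [P1→B gives 9>2; P2→P gives 3>2; P3→Y gives 7>4]
(C,Q,Y): not NE [P1→B gives 9>2]
(D,P,X): not NE [P3→Y gives 7>3]
(D,P,Y): not NE [P2→Q gives 7>3]
(D,Q,X): not NE [P1→B gives 9>7]
(D,Q,Y): not NE [P1→B gives 9>0; P3→X gives 9>4]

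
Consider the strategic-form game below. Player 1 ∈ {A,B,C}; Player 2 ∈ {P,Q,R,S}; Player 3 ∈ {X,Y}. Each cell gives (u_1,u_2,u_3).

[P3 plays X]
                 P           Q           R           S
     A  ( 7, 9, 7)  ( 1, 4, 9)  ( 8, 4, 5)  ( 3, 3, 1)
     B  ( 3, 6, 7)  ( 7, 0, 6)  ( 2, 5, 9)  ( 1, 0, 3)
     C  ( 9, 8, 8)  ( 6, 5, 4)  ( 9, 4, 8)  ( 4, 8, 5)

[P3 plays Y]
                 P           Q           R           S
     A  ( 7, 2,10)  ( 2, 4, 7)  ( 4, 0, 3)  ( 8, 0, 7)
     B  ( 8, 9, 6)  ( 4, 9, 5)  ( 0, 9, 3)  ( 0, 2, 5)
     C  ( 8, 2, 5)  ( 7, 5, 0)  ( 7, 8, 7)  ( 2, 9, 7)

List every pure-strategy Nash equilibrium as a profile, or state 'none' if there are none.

Nash profiles: (C,P,X)

(A,P,X): not NE [P1→C gives 9>7; P3→Y gives 10>7]
(A,P,Y): not NE [P1→C gives 8>7; P2→Q gives 4>2]
(A,Q,X): not NE [P1→B gives 7>1; P2→P gives 9>4]
(A,Q,Y): not NE [P1→C gives 7>2; P3→X gives 9>7]
(A,R,X): not NE [P1→C gives 9>8; P2→P gives 9>4]
(A,R,Y): not NE [P1→C gives 7>4; P2→Q gives 4>0; P3→X gives 5>3]
(A,S,X): not NE [P1→C gives 4>3; P2→P gives 9>3; P3→Y gives 7>1]
(A,S,Y): not NE [P2→Q gives 4>0]
(B,P,X): not NE [P1→C gives 9>3]
(B,P,Y): not NE [P3→X gives 7>6]
(B,Q,X): not NE [P2→P gives 6>0]
(B,Q,Y): not NE [P1→C gives 7>4; P3→X gives 6>5]
(B,R,X): not NE [P1→C gives 9>2; P2→P gives 6>5]
(B,R,Y): not NE [P1→C gives 7>0; P3→X gives 9>3]
(B,S,X): not NE [P1→C gives 4>1; P2→P gives 6>0; P3→Y gives 5>3]
(B,S,Y): not NE [P1→A gives 8>0; P2→R gives 9>2]
(C,P,X): NE
(C,P,Y): not NE [P2→S gives 9>2; P3→X gives 8>5]
(C,Q,X): not NE [P1→B gives 7>6; P2→S gives 8>5]
(C,Q,Y): not NE [P2→S gives 9>5; P3→X gives 4>0]
(C,R,X): not NE [P2→S gives 8>4]
(C,R,Y): not NE [P2→S gives 9>8; P3→X gives 8>7]
(C,S,X): not NE [P3→Y gives 7>5]
(C,S,Y): not NE [P1→A gives 8>2]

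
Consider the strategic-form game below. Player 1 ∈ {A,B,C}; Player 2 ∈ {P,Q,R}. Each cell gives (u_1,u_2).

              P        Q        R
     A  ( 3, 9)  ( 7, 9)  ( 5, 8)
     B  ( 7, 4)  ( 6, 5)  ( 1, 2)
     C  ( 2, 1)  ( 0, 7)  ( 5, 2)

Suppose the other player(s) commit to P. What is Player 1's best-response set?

BR_1 = {B}

u_1(A vs P) = 3
u_1(B vs P) = 7
u_1(C vs P) = 2
max payoff 7 at {B}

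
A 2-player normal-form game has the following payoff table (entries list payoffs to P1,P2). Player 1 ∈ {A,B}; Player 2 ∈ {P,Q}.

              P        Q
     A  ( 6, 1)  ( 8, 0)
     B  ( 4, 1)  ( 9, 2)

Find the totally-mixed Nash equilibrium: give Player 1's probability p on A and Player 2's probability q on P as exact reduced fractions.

P1 mixes 1/2 on A; P2 mixes 1/3 on P

P1 indiff ⇒ q·6+(1-q)·8 = q·4+(1-q)·9 ⇒ q(2) = (1-q)(1) ⇒ q = 1/3
P2 indiff ⇒ p·1+(1-p)·1 = p·0+(1-p)·2 ⇒ p(1) = (1-p)(1) ⇒ p = 1/2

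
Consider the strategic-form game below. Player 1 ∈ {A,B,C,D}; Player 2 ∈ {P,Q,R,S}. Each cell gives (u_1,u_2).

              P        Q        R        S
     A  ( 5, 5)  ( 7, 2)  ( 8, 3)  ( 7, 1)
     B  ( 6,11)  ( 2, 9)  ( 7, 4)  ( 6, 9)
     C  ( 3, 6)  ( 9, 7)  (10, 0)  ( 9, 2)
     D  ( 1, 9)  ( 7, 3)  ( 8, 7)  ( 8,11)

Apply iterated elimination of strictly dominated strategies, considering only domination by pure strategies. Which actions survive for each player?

P1 drop D (C beats it: P:3>1 Q:9>7 R:10>8 S:9>8)
P2 drop R (P beats it: A:5>3 B:11>4 C:6>0)
P2 drop S (P beats it: A:5>1 B:11>9 C:6>2)
P1→{A,B,C} P2→{P,Q}

IESDS → P1:{A,B,C} P2:{P,Q}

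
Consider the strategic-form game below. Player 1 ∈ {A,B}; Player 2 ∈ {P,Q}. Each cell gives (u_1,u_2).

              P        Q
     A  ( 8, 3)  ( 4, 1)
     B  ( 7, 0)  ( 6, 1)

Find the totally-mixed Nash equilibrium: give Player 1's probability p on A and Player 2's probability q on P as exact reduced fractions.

p=1/3, q=2/3

P1 indiff ⇒ q·8+(1-q)·4 = q·7+(1-q)·6 ⇒ q(1) = (1-q)(2) ⇒ q = 2/3
P2 indiff ⇒ p·3+(1-p)·0 = p·1+(1-p)·1 ⇒ p(2) = (1-p)(1) ⇒ p = 1/3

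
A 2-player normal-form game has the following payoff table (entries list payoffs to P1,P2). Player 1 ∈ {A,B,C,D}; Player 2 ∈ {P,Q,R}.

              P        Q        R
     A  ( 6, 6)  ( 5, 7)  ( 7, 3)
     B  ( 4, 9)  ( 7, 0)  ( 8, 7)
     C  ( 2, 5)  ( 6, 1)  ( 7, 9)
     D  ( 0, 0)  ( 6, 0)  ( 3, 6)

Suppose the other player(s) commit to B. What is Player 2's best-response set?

u_2(P vs B) = 9
u_2(Q vs B) = 0
u_2(R vs B) = 7
max payoff 9 at {P}

BR_2 = {P}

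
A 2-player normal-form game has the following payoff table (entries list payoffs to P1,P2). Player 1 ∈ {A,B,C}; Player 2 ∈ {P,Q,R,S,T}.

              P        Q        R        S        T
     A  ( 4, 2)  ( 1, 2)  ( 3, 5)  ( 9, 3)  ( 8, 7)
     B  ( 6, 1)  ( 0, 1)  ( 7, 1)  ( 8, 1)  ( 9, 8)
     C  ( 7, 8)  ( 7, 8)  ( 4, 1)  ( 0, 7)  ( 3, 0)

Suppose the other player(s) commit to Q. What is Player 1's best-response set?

u_1(A vs Q) = 1
u_1(B vs Q) = 0
u_1(C vs Q) = 7
max payoff 7 at {C}

BR_1 = {C}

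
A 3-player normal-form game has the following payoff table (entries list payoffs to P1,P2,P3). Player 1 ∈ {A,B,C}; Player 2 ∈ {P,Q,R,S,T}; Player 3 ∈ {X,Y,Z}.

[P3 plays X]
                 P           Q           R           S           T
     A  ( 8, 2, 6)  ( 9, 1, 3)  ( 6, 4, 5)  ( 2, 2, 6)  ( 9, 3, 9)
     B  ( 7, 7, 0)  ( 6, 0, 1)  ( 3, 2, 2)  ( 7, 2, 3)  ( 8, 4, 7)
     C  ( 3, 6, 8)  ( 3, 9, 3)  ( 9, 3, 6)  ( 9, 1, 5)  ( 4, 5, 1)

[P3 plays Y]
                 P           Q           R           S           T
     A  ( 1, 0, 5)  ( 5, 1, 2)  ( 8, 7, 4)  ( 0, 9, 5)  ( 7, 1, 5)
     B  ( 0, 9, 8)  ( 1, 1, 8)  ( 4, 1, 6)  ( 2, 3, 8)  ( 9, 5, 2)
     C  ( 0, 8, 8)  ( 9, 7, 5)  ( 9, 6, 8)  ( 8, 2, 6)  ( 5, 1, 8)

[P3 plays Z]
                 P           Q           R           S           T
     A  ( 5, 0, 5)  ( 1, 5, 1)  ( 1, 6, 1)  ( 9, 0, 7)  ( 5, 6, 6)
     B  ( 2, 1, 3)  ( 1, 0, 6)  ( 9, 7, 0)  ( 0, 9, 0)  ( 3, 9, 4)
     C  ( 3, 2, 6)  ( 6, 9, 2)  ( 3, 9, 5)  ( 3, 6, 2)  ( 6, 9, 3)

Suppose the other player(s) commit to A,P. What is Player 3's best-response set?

u_3(X vs A,P) = 6
u_3(Y vs A,P) = 5
u_3(Z vs A,P) = 5
max payoff 6 at {X}

argmax u_3 = {X}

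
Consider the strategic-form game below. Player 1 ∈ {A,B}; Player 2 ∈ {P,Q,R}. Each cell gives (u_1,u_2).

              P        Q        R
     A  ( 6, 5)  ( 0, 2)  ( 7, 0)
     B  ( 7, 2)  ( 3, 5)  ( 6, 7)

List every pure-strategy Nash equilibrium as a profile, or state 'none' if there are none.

(A,P): not NE [P1→B gives 7>6]
(A,Q): not NE [P1→B gives 3>0; P2→P gives 5>2]
(A,R): not NE [P2→P gives 5>0]
(B,P): not NE [P2→R gives 7>2]
(B,Q): not NE [P2→R gives 7>5]
(B,R): not NE [P1→A gives 7>6]

No pure NE.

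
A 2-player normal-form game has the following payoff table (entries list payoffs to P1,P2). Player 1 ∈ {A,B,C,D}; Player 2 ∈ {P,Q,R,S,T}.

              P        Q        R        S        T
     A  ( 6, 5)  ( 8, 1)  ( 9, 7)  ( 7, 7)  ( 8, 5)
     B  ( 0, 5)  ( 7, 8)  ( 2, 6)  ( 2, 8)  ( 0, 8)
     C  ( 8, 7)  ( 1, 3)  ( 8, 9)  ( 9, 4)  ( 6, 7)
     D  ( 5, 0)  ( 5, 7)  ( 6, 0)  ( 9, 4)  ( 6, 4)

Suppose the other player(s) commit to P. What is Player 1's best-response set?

P1 best: {C}

u_1(A vs P) = 6
u_1(B vs P) = 0
u_1(C vs P) = 8
u_1(D vs P) = 5
max payoff 8 at {C}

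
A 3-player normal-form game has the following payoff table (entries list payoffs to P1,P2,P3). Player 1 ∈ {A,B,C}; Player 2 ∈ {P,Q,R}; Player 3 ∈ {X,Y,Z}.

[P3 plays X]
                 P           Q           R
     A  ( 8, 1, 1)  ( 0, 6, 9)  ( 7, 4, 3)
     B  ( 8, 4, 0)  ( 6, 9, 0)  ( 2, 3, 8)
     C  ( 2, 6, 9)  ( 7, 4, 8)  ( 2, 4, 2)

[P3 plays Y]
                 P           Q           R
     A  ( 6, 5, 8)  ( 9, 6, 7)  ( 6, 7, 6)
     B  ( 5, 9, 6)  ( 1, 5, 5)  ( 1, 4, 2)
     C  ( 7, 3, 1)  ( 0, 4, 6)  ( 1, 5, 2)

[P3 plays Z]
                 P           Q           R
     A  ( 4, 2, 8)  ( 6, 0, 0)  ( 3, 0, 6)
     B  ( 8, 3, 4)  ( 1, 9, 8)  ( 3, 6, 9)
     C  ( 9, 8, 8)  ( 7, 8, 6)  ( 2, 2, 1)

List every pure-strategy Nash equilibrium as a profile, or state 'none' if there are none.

PSNE = {(A,R,Y)}

(A,P,X): not NE [P2→Q gives 6>1; P3→Z gives 8>1]
(A,P,Y): not NE [P1→C gives 7>6; P2→R gives 7>5]
(A,P,Z): not NE [P1→C gives 9>4]
(A,Q,X): not NE [P1→C gives 7>0]
(A,Q,Y): not NE [P2→R gives 7>6; P3→X gives 9>7]
(A,Q,Z): not NE [P1→C gives 7>6; P2→P gives 2>0; P3→X gives 9>0]
(A,R,X): not NE [P2→Q gives 6>4; P3→Z gives 6>3]
(A,R,Y): NE
(A,R,Z): not NE [P2→P gives 2>0]
(B,P,X): not NE [P2→Q gives 9>4; P3→Y gives 6>0]
(B,P,Y): not NE [P1→C gives 7>5]
(B,P,Z): not NE [P1→C gives 9>8; P2→Q gives 9>3; P3→Y gives 6>4]
(B,Q,X): not NE [P1→C gives 7>6; P3→Z gives 8>0]
(B,Q,Y): not NE [P1→A gives 9>1; P2→P gives 9>5; P3→Z gives 8>5]
(B,Q,Z): not NE [P1→C gives 7>1]
(B,R,X): not NE [P1→A gives 7>2; P2→Q gives 9>3; P3→Z gives 9>8]
(B,R,Y): not NE [P1→A gives 6>1; P2→P gives 9>4; P3→Z gives 9>2]
(B,R,Z): not NE [P2→Q gives 9>6]
(C,P,X): not NE [P1→B gives 8>2]
(C,P,Y): not NE [P2→R gives 5>3; P3→X gives 9>1]
(C,P,Z): not NE [P3→X gives 9>8]
(C,Q,X): not NE [P2→P gives 6>4]
(C,Q,Y): not NE [P1→A gives 9>0; P2→R gives 5>4; P3→X gives 8>6]
(C,Q,Z): not NE [P3→X gives 8>6]
(C,R,X): not NE [P1→A gives 7>2; P2→P gives 6>4]
(C,R,Y): not NE [P1→A gives 6>1]
(C,R,Z): not NE [P1→B gives 3>2; P2→Q gives 8>2; P3→Y gives 2>1]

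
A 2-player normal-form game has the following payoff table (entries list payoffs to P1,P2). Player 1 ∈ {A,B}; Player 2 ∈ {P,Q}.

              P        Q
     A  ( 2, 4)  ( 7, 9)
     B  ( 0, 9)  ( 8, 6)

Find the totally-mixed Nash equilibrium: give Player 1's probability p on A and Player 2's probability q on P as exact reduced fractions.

P1 indiff ⇒ q·2+(1-q)·7 = q·0+(1-q)·8 ⇒ q(2) = (1-q)(1) ⇒ q = 1/3
P2 indiff ⇒ p·4+(1-p)·9 = p·9+(1-p)·6 ⇒ p(-5) = (1-p)(-3) ⇒ p = 3/8

(p,q) = (3/8, 1/3)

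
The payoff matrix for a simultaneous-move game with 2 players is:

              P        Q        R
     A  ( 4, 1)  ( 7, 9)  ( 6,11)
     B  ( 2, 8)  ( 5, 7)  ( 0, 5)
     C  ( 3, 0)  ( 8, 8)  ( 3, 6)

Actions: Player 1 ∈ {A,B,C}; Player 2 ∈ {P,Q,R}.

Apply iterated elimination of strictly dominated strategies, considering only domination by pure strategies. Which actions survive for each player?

Survivors P1:{A,C} P2:{Q,R}

P1 drop B (A beats it: P:4>2 Q:7>5 R:6>0)
P2 drop P (Q beats it: A:9>1 C:8>0)
P1→{A,C} P2→{Q,R}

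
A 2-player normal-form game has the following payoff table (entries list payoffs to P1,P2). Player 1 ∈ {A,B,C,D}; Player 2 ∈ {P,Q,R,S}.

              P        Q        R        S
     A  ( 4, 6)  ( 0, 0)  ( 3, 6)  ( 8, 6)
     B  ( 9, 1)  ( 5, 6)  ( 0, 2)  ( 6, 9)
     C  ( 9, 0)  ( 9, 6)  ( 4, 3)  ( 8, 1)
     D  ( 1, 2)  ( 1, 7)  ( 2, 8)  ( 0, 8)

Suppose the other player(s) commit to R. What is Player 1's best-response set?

BR_1 = {C}

u_1(A vs R) = 3
u_1(B vs R) = 0
u_1(C vs R) = 4
u_1(D vs R) = 2
max payoff 4 at {C}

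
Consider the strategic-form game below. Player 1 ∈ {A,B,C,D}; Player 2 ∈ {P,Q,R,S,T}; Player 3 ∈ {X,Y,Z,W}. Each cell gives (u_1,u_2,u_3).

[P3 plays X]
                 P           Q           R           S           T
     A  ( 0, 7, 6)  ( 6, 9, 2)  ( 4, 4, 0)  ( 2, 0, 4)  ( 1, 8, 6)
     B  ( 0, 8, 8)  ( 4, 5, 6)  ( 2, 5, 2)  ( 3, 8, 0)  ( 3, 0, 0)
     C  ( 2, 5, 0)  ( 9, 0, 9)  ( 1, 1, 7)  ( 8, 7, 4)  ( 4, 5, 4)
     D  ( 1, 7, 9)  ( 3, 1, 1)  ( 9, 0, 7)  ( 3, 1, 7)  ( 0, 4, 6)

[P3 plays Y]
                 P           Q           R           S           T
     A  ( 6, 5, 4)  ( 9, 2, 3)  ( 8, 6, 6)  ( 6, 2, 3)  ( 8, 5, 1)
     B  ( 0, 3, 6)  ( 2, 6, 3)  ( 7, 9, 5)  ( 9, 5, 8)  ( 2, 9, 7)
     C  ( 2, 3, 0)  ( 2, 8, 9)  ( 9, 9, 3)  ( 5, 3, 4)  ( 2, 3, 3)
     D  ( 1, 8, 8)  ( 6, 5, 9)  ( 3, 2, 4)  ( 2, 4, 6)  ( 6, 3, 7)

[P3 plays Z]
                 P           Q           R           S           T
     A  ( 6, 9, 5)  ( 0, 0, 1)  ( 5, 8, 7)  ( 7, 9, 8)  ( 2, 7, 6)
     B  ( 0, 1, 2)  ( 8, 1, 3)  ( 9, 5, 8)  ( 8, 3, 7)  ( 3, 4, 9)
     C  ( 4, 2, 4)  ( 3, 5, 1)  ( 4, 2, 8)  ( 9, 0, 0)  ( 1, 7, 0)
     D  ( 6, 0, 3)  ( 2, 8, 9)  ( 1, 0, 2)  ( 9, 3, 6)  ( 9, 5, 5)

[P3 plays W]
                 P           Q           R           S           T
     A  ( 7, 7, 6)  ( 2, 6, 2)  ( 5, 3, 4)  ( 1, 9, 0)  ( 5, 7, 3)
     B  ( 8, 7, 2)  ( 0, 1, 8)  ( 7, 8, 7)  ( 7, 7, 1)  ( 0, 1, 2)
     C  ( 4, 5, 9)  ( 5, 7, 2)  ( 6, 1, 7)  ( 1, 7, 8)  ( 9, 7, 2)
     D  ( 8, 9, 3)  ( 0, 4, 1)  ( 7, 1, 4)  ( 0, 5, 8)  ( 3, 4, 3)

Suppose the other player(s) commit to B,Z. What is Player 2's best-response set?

u_2(P vs B,Z) = 1
u_2(Q vs B,Z) = 1
u_2(R vs B,Z) = 5
u_2(S vs B,Z) = 3
u_2(T vs B,Z) = 4
max payoff 5 at {R}

BR_2 = {R}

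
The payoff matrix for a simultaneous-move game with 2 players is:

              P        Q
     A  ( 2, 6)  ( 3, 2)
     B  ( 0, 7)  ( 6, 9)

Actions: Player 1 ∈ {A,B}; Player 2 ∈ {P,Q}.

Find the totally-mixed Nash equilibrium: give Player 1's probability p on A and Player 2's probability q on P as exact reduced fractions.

P1 indiff ⇒ q·2+(1-q)·3 = q·0+(1-q)·6 ⇒ q(2) = (1-q)(3) ⇒ q = 3/5
P2 indiff ⇒ p·6+(1-p)·7 = p·2+(1-p)·9 ⇒ p(4) = (1-p)(2) ⇒ p = 1/3

P1 mixes 1/3 on A; P2 mixes 3/5 on P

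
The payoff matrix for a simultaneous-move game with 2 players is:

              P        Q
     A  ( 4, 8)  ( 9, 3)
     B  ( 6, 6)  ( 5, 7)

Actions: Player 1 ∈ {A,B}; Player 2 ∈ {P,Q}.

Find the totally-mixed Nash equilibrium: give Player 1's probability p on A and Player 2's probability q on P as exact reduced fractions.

(p,q) = (1/6, 2/3)

P1 indiff ⇒ q·4+(1-q)·9 = q·6+(1-q)·5 ⇒ q(-2) = (1-q)(-4) ⇒ q = 2/3
P2 indiff ⇒ p·8+(1-p)·6 = p·3+(1-p)·7 ⇒ p(5) = (1-p)(1) ⇒ p = 1/6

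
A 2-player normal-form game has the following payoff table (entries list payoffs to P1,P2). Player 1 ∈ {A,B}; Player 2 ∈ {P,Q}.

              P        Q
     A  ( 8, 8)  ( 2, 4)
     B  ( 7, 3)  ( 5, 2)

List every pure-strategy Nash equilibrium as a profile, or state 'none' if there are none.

(A,P): NE
(A,Q): not NE [P1→B gives 5>2; P2→P gives 8>4]
(B,P): not NE [P1→A gives 8>7]
(B,Q): not NE [P2→P gives 3>2]

NE set: (A,P)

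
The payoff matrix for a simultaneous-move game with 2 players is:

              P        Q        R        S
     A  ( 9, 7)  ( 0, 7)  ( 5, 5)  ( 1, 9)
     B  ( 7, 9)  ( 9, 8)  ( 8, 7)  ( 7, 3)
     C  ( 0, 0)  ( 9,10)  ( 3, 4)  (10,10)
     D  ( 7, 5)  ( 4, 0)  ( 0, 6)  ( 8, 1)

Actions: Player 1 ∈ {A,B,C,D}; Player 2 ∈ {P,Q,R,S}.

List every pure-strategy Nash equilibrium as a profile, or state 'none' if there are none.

(A,P): not NE [P2→S gives 9>7]
(A,Q): not NE [P1→C gives 9>0; P2→S gives 9>7]
(A,R): not NE [P1→B gives 8>5; P2→S gives 9>5]
(A,S): not NE [P1→C gives 10>1]
(B,P): not NE [P1→A gives 9>7]
(B,Q): not NE [P2→P gives 9>8]
(B,R): not NE [P2→P gives 9>7]
(B,S): not NE [P1→C gives 10>7; P2→P gives 9>3]
(C,P): not NE [P1→A gives 9>0; P2→S gives 10>0]
(C,Q): NE
(C,R): not NE [P1→B gives 8>3; P2→S gives 10>4]
(C,S): NE
(D,P): not NE [P1→A gives 9>7; P2→R gives 6>5]
(D,Q): not NE [P1→C gives 9>4; P2→R gives 6>0]
(D,R): not NE [P1→B gives 8>0]
(D,S): not NE [P1→C gives 10>8; P2→R gives 6>1]

PSNE = {(C,Q), (C,S)}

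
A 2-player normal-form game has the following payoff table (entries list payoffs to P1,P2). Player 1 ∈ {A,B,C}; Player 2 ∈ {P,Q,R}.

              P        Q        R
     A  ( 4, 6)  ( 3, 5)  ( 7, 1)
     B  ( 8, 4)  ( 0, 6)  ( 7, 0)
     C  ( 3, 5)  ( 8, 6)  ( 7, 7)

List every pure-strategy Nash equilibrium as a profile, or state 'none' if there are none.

NE set: (C,R)

(A,P): not NE [P1→B gives 8>4]
(A,Q): not NE [P1→C gives 8>3; P2→P gives 6>5]
(A,R): not NE [P2→P gives 6>1]
(B,P): not NE [P2→Q gives 6>4]
(B,Q): not NE [P1→C gives 8>0]
(B,R): not NE [P2→Q gives 6>0]
(C,P): not NE [P1→B gives 8>3; P2→R gives 7>5]
(C,Q): not NE [P2→R gives 7>6]
(C,R): NE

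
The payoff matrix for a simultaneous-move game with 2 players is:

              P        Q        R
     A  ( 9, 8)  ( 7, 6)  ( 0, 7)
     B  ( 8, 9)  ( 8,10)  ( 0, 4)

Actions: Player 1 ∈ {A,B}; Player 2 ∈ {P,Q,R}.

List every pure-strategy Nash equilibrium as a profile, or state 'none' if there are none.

Nash profiles: (A,P), (B,Q)

(A,P): NE
(A,Q): not NE [P1→B gives 8>7; P2→P gives 8>6]
(A,R): not NE [P2→P gives 8>7]
(B,P): not NE [P1→A gives 9>8; P2→Q gives 10>9]
(B,Q): NE
(B,R): not NE [P2→Q gives 10>4]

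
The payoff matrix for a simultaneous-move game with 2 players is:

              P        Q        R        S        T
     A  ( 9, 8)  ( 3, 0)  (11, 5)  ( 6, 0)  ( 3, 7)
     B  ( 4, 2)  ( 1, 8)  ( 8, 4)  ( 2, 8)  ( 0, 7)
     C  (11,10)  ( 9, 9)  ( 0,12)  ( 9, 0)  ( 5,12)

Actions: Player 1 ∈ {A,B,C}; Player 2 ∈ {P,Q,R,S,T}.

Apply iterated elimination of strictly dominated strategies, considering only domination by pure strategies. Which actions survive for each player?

P1 drop B (A beats it: P:9>4 Q:3>1 R:11>8 S:6>2 T:3>0)
P2 drop Q (P beats it: A:8>0 C:10>9)
P2 drop S (P beats it: A:8>0 C:10>0)
P1→{A,C} P2→{P,R,T}

Survivors P1:{A,C} P2:{P,R,T}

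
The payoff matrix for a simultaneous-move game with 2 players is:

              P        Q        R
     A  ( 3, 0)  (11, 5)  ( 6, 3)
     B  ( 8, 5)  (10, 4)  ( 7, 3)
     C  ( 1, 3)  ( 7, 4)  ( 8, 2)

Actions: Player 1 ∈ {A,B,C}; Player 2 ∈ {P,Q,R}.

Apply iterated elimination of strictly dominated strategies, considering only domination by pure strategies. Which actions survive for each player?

Survivors P1:{A,B} P2:{P,Q}

P2 drop R (Q beats it: A:5>3 B:4>3 C:4>2)
P1 drop C (A beats it: P:3>1 Q:11>7)
P1→{A,B} P2→{P,Q}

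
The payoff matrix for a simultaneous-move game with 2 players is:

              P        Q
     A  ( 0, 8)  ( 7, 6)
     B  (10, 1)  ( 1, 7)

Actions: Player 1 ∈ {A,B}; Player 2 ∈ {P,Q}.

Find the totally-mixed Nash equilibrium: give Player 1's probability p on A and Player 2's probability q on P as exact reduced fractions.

P1 mixes 3/4 on A; P2 mixes 3/8 on P

P1 indiff ⇒ q·0+(1-q)·7 = q·10+(1-q)·1 ⇒ q(-10) = (1-q)(-6) ⇒ q = 3/8
P2 indiff ⇒ p·8+(1-p)·1 = p·6+(1-p)·7 ⇒ p(2) = (1-p)(6) ⇒ p = 3/4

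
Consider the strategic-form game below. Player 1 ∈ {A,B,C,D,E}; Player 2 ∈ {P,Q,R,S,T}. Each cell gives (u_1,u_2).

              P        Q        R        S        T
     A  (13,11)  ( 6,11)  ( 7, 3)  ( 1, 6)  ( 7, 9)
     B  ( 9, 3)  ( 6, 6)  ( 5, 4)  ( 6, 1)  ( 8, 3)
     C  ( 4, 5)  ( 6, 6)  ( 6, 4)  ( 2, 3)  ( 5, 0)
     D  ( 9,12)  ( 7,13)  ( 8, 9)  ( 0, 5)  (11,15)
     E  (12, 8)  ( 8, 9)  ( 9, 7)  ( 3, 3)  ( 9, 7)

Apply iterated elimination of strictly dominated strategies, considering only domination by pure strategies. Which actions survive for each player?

P1 drop C (E beats it: P:12>4 Q:8>6 R:9>6 S:3>2 T:9>5)
P2 drop R (Q beats it: A:11>3 B:6>4 D:13>9 E:9>7)
P2 drop S (P beats it: A:11>6 B:3>1 D:12>5 E:8>3)
P1 drop B (E beats it: P:12>9 Q:8>6 T:9>8)
P1→{A,D,E} P2→{P,Q,T}

Survivors P1:{A,D,E} P2:{P,Q,T}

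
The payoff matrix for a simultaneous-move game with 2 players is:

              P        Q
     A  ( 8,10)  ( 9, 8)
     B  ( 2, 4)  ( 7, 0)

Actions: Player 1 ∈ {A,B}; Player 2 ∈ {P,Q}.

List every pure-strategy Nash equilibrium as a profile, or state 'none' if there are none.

(A,P): NE
(A,Q): not NE [P2→P gives 10>8]
(B,P): not NE [P1→A gives 8>2]
(B,Q): not NE [P1→A gives 9>7; P2→P gives 4>0]

Nash profiles: (A,P)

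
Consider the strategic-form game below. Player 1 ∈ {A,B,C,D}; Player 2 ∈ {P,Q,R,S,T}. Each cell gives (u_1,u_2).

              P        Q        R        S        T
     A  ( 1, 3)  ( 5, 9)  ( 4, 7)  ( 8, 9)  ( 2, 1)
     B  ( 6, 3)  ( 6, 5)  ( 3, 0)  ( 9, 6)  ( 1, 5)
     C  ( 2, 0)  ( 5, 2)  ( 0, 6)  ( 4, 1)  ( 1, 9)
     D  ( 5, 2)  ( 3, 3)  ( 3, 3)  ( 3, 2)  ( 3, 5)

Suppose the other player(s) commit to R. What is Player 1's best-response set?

u_1(A vs R) = 4
u_1(B vs R) = 3
u_1(C vs R) = 0
u_1(D vs R) = 3
max payoff 4 at {A}

P1 best: {A}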